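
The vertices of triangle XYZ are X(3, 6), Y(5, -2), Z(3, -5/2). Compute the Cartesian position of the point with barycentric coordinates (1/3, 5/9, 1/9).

(37/9, 11/18)

W = (1/3)·X + (5/9)·Y + (1/9)·Z.
x-coordinate: (1/3)·3 + (5/9)·5 + (1/9)·3 = 37/9.
y-coordinate: (1/3)·6 + (5/9)·(-2) + (1/9)·(-5/2) = 11/18.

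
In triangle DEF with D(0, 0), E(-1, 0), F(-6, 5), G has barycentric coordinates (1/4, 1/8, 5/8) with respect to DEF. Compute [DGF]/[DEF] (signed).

1/8

The signed ratio [DGF]/[DEF] equals the barycentric coordinate of G at vertex E, which is 1/8.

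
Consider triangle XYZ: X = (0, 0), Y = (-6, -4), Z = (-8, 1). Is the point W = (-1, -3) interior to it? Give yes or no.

no

Barycentric coordinates of W: (27/38, 25/38, -7/19).
The three coordinates are positive, positive, negative; a point is interior exactly when all three are positive.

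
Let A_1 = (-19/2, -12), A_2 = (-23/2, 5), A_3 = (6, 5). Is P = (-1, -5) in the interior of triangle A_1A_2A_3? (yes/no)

no

Barycentric coordinates of P: (10/17, -72/595, 317/595).
The three coordinates are positive, negative, positive; a point is interior exactly when all three are positive.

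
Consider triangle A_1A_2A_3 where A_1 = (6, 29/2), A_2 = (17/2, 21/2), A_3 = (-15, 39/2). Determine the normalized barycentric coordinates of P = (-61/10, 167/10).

(1/5, 1/5, 3/5)

Signed area of the reference triangle: [A_1A_2A_3] = ½·(6·(21/2−(39/2)) + (17/2)·(39/2−(29/2)) + (-15)·(29/2−(21/2))) = ½·(-54 + 85/2 − 60) = -143/4.
[PA_2A_3] = ½·((-61/10)·(21/2−(39/2)) + (17/2)·(39/2−(167/10)) + (-15)·(167/10−(21/2))) = ½·(549/10 + 119/5 − 93) = -143/20, so the A_1-coordinate is (-143/20)/(-143/4) = 1/5.
[A_1PA_3] = ½·(6·(167/10−(39/2)) + (-61/10)·(39/2−(29/2)) + (-15)·(29/2−(167/10))) = ½·(-84/5 − 61/2 + 33) = -143/20, so the A_2-coordinate is 1/5.
[A_1A_2P] = ½·(6·(21/2−(167/10)) + (17/2)·(167/10−(29/2)) + (-61/10)·(29/2−(21/2))) = ½·(-186/5 + 187/10 − 122/5) = -429/20, so the A_3-coordinate is 3/5.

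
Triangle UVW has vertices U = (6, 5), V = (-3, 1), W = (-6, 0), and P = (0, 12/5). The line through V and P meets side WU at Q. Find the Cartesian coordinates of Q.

Barycentric coordinates of P with respect to UVW: (2/5, 2/5, 1/5).
On side WU the V-coordinate is zero; dropping P's V-weight 2/5 and renormalizing the remaining 1/5 : 2/5 gives weights 1/3, 2/3 on W, U.
Q = (1/3)·(-6, 0) + (2/3)·(6, 5) = (2, 10/3).

(2, 10/3)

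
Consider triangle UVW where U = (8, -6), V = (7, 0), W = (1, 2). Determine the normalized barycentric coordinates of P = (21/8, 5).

Signed area of the reference triangle: [UVW] = ½·(8·(0−2) + 7·(2−(-6)) + 1·(-6−0)) = ½·(-16 + 56 − 6) = 17.
[PVW] = ½·((21/8)·(0−2) + 7·(2−5) + 1·(5−0)) = ½·(-21/4 − 21 + 5) = -85/8, so the U-coordinate is (-85/8)/17 = -5/8.
[UPW] = ½·(8·(5−2) + (21/8)·(2−(-6)) + 1·(-6−5)) = ½·(24 + 21 − 11) = 17, so the V-coordinate is 1.
[UVP] = ½·(8·(0−5) + 7·(5−(-6)) + (21/8)·(-6−0)) = ½·(-40 + 77 − 63/4) = 85/8, so the W-coordinate is 5/8.
Check: -5/8 + 1 + 5/8 = 1.

(-5/8, 1, 5/8)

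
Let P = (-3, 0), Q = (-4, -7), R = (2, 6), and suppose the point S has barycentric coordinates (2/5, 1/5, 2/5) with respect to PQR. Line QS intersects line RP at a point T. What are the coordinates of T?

(-1/2, 3)

Line QS meets RP where the Q-coordinate vanishes; zeroing S's Q-weight and renormalizing leaves R, P-weights 2/5 : 2/5 → (1/2, 1/2).
So T = (1/2)·R + (1/2)·P = (-1/2, 3).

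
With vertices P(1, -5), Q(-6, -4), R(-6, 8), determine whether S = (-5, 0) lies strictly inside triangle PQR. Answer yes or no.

yes

Barycentric coordinates of S: (1/7, 43/84, 29/84).
The three coordinates are positive, positive, positive; a point is interior exactly when all three are positive.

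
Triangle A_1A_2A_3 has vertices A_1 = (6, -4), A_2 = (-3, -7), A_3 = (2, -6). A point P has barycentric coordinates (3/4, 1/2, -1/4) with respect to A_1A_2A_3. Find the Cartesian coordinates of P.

(5/2, -5)

P = (3/4)·A_1 + (1/2)·A_2 + (-1/4)·A_3.
x-coordinate: (3/4)·6 + (1/2)·(-3) + (-1/4)·2 = 5/2.
y-coordinate: (3/4)·(-4) + (1/2)·(-7) + (-1/4)·(-6) = -5.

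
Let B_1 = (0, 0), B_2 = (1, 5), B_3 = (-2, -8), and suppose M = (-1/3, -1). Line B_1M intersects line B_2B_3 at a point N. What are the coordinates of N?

(-1/2, -3/2)

Barycentric coordinates of M with respect to B_1B_2B_3: (1/3, 1/3, 1/3).
On side B_2B_3 the B_1-coordinate is zero; dropping M's B_1-weight 1/3 and renormalizing the remaining 1/3 : 1/3 gives weights 1/2, 1/2 on B_2, B_3.
N = (1/2)·(1, 5) + (1/2)·(-2, -8) = (-1/2, -3/2).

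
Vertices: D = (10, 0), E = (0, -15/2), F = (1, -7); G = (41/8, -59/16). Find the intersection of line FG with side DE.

Barycentric coordinates of G with respect to DEF: (1/2, 3/8, 1/8).
On side DE the F-coordinate is zero; dropping G's F-weight 1/8 and renormalizing the remaining 1/2 : 3/8 gives weights 4/7, 3/7 on D, E.
H = (4/7)·(10, 0) + (3/7)·(0, -15/2) = (40/7, -45/14).

(40/7, -45/14)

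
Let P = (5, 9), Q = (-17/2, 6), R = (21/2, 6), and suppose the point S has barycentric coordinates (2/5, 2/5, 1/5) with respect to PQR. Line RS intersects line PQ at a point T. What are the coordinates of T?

(-7/4, 15/2)

Line RS meets PQ where the R-coordinate vanishes; zeroing S's R-weight and renormalizing leaves P, Q-weights 2/5 : 2/5 → (1/2, 1/2).
So T = (1/2)·P + (1/2)·Q = (-7/4, 15/2).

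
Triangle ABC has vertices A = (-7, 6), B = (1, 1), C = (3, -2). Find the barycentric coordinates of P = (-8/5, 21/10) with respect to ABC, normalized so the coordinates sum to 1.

Signed area of the reference triangle: [ABC] = ½·((-7)·(1−(-2)) + 1·(-2−6) + 3·(6−1)) = ½·(-21 − 8 + 15) = -7.
[PBC] = ½·((-8/5)·(1−(-2)) + 1·(-2−(21/10)) + 3·(21/10−1)) = ½·(-24/5 − 41/10 + 33/10) = -14/5, so the A-coordinate is (-14/5)/(-7) = 2/5.
[APC] = ½·((-7)·(21/10−(-2)) + (-8/5)·(-2−6) + 3·(6−(21/10))) = ½·(-287/10 + 64/5 + 117/10) = -21/10, so the B-coordinate is 3/10.
[ABP] = ½·((-7)·(1−(21/10)) + 1·(21/10−6) + (-8/5)·(6−1)) = ½·(77/10 − 39/10 − 8) = -21/10, so the C-coordinate is 3/10.
Check: 2/5 + 3/10 + 3/10 = 1.

(2/5, 3/10, 3/10)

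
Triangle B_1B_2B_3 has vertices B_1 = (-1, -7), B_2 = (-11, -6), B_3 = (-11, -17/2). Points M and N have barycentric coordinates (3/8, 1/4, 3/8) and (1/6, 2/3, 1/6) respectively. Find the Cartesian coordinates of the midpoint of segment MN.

Barycentric coordinates of the midpoint are the average: (13/48, 11/24, 13/48).
Converting: (13/48)·B_1 + (11/24)·B_2 + (13/48)·B_3 = (-199/24, -667/96).

(-199/24, -667/96)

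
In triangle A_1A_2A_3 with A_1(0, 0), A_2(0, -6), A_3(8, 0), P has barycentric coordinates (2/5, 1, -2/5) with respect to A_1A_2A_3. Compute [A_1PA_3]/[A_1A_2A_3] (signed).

1

The signed ratio [A_1PA_3]/[A_1A_2A_3] equals the barycentric coordinate of P at vertex A_2, which is 1.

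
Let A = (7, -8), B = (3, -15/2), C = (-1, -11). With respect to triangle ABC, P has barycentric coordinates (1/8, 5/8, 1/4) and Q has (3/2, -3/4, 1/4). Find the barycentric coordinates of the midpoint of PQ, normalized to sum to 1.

Since both coordinate triples sum to 1, the midpoint's barycentrics are the componentwise average.
(1/8+3/2)/2 = 13/16; similarly -1/16 and 1/4.

(13/16, -1/16, 1/4)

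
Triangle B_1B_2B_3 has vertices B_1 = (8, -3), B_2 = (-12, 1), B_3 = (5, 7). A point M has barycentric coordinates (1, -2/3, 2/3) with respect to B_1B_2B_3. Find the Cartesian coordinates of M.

(58/3, 1)

M = 1·B_1 + (-2/3)·B_2 + (2/3)·B_3.
x-coordinate: 1·8 + (-2/3)·(-12) + (2/3)·5 = 58/3.
y-coordinate: 1·(-3) + (-2/3)·1 + (2/3)·7 = 1.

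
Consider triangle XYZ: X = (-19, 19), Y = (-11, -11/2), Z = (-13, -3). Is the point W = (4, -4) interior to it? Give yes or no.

Barycentric coordinates of W: (81/58, 368/29, -759/58).
The three coordinates are positive, positive, negative; a point is interior exactly when all three are positive.

no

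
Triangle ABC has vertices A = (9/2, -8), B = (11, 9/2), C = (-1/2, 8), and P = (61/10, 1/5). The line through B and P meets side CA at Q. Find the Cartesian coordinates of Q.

(17/6, -8/3)

Barycentric coordinates of P with respect to ABC: (2/5, 2/5, 1/5).
On side CA the B-coordinate is zero; dropping P's B-weight 2/5 and renormalizing the remaining 1/5 : 2/5 gives weights 1/3, 2/3 on C, A.
Q = (1/3)·(-1/2, 8) + (2/3)·(9/2, -8) = (17/6, -8/3).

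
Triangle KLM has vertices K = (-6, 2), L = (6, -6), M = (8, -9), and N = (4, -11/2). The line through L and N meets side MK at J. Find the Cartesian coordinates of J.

(10/3, -16/3)

Barycentric coordinates of N with respect to KLM: (1/4, 1/4, 1/2).
On side MK the L-coordinate is zero; dropping N's L-weight 1/4 and renormalizing the remaining 1/2 : 1/4 gives weights 2/3, 1/3 on M, K.
J = (2/3)·(8, -9) + (1/3)·(-6, 2) = (10/3, -16/3).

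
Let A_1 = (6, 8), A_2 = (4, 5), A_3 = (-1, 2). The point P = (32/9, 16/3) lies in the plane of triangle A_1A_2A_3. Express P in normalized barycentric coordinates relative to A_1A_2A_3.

(1/3, 4/9, 2/9)

Signed area of the reference triangle: [A_1A_2A_3] = ½·(6·(5−2) + 4·(2−8) + (-1)·(8−5)) = ½·(18 − 24 − 3) = -9/2.
[PA_2A_3] = ½·((32/9)·(5−2) + 4·(2−(16/3)) + (-1)·(16/3−5)) = ½·(32/3 − 40/3 − 1/3) = -3/2, so the A_1-coordinate is (-3/2)/(-9/2) = 1/3.
[A_1PA_3] = ½·(6·(16/3−2) + (32/9)·(2−8) + (-1)·(8−(16/3))) = ½·(20 − 64/3 − 8/3) = -2, so the A_2-coordinate is 4/9.
[A_1A_2P] = ½·(6·(5−(16/3)) + 4·(16/3−8) + (32/9)·(8−5)) = ½·(-2 − 32/3 + 32/3) = -1, so the A_3-coordinate is 2/9.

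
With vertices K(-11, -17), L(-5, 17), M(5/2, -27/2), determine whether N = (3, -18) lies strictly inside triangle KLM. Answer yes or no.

no

Barycentric coordinates of N: (37/876, -125/876, 241/219).
The three coordinates are positive, negative, positive; a point is interior exactly when all three are positive.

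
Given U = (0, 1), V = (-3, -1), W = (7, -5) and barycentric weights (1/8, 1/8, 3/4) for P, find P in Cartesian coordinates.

(39/8, -15/4)

P = (1/8)·U + (1/8)·V + (3/4)·W.
x-coordinate: (1/8)·0 + (1/8)·(-3) + (3/4)·7 = 39/8.
y-coordinate: (1/8)·1 + (1/8)·(-1) + (3/4)·(-5) = -15/4.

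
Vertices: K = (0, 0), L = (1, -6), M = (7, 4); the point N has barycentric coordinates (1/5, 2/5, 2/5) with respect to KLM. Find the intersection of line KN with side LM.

(4, -1)

Line KN meets LM where the K-coordinate vanishes; zeroing N's K-weight and renormalizing leaves L, M-weights 2/5 : 2/5 → (1/2, 1/2).
So J = (1/2)·L + (1/2)·M = (4, -1).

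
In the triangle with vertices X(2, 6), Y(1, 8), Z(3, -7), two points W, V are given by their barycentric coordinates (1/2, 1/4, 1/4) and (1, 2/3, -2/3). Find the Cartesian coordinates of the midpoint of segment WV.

Barycentric coordinates of the midpoint are the average: (3/4, 11/24, -5/24).
Converting: (3/4)·X + (11/24)·Y + (-5/24)·Z = (4/3, 77/8).

(4/3, 77/8)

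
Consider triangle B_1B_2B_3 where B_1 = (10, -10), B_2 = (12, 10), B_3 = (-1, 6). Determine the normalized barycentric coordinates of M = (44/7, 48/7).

(1/14, 1/2, 3/7)

Signed area of the reference triangle: [B_1B_2B_3] = ½·(10·(10−6) + 12·(6−(-10)) + (-1)·(-10−10)) = ½·(40 + 192 + 20) = 126.
[MB_2B_3] = ½·((44/7)·(10−6) + 12·(6−(48/7)) + (-1)·(48/7−10)) = ½·(176/7 − 72/7 + 22/7) = 9, so the B_1-coordinate is 9/126 = 1/14.
[B_1MB_3] = ½·(10·(48/7−6) + (44/7)·(6−(-10)) + (-1)·(-10−(48/7))) = ½·(60/7 + 704/7 + 118/7) = 63, so the B_2-coordinate is 1/2.
[B_1B_2M] = ½·(10·(10−(48/7)) + 12·(48/7−(-10)) + (44/7)·(-10−10)) = ½·(220/7 + 1416/7 − 880/7) = 54, so the B_3-coordinate is 3/7.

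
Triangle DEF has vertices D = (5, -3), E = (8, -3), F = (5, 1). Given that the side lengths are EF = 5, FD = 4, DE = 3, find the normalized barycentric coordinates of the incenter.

The incenter has barycentric coordinates proportional to the opposite side lengths: (5 : 4 : 3).
Normalizing by 5+4+3 = 12 gives (5/12, 1/3, 1/4).

(5/12, 1/3, 1/4)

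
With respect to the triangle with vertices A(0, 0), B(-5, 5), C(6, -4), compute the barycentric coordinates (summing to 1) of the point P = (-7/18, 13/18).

Signed area of the reference triangle: [ABC] = ½·(0·(5−(-4)) + (-5)·(-4−0) + 6·(0−5)) = ½·(0 + 20 − 30) = -5.
[PBC] = ½·((-7/18)·(5−(-4)) + (-5)·(-4−(13/18)) + 6·(13/18−5)) = ½·(-7/2 + 425/18 − 77/3) = -25/9, so the A-coordinate is (-25/9)/(-5) = 5/9.
[APC] = ½·(0·(13/18−(-4)) + (-7/18)·(-4−0) + 6·(0−(13/18))) = ½·(0 + 14/9 − 13/3) = -25/18, so the B-coordinate is 5/18.
[ABP] = ½·(0·(5−(13/18)) + (-5)·(13/18−0) + (-7/18)·(0−5)) = ½·(0 − 65/18 + 35/18) = -5/6, so the C-coordinate is 1/6.

(5/9, 5/18, 1/6)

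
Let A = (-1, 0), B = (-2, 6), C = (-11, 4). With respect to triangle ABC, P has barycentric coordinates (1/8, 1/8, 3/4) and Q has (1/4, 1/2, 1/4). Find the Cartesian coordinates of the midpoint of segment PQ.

(-101/16, 31/8)

Barycentric coordinates of the midpoint are the average: (3/16, 5/16, 1/2).
Converting: (3/16)·A + (5/16)·B + (1/2)·C = (-101/16, 31/8).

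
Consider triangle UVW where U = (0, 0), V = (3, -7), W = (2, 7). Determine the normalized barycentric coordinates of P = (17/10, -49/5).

Signed area of the reference triangle: [UVW] = ½·(0·(-7−7) + 3·(7−0) + 2·(0−(-7))) = ½·(0 + 21 + 14) = 35/2.
[PVW] = ½·((17/10)·(-7−7) + 3·(7−(-49/5)) + 2·(-49/5−(-7))) = ½·(-119/5 + 252/5 − 28/5) = 21/2, so the U-coordinate is (21/2)/(35/2) = 3/5.
[UPW] = ½·(0·(-49/5−7) + (17/10)·(7−0) + 2·(0−(-49/5))) = ½·(0 + 119/10 + 98/5) = 63/4, so the V-coordinate is 9/10.
[UVP] = ½·(0·(-7−(-49/5)) + 3·(-49/5−0) + (17/10)·(0−(-7))) = ½·(0 − 147/5 + 119/10) = -35/4, so the W-coordinate is -1/2.

(3/5, 9/10, -1/2)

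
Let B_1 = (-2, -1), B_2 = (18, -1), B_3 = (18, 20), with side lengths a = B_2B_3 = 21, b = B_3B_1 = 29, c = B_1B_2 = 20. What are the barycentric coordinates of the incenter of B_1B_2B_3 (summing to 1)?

The incenter has barycentric coordinates proportional to the opposite side lengths: (21 : 29 : 20).
Normalizing by 21+29+20 = 70 gives (3/10, 29/70, 2/7).

(3/10, 29/70, 2/7)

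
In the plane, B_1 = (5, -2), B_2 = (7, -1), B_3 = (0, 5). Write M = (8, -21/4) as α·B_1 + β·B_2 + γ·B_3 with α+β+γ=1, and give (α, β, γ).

Signed area of the reference triangle: [B_1B_2B_3] = ½·(5·(-1−5) + 7·(5−(-2)) + 0·(-2−(-1))) = ½·(-30 + 49 + 0) = 19/2.
[MB_2B_3] = ½·(8·(-1−5) + 7·(5−(-21/4)) + 0·(-21/4−(-1))) = ½·(-48 + 287/4 + 0) = 95/8, so the B_1-coordinate is (95/8)/(19/2) = 5/4.
[B_1MB_3] = ½·(5·(-21/4−5) + 8·(5−(-2)) + 0·(-2−(-21/4))) = ½·(-205/4 + 56 + 0) = 19/8, so the B_2-coordinate is 1/4.
[B_1B_2M] = ½·(5·(-1−(-21/4)) + 7·(-21/4−(-2)) + 8·(-2−(-1))) = ½·(85/4 − 91/4 − 8) = -19/4, so the B_3-coordinate is -1/2.

(5/4, 1/4, -1/2)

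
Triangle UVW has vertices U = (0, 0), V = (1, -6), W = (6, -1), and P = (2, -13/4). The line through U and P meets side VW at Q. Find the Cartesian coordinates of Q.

(8/3, -13/3)

Barycentric coordinates of P with respect to UVW: (1/4, 1/2, 1/4).
On side VW the U-coordinate is zero; dropping P's U-weight 1/4 and renormalizing the remaining 1/2 : 1/4 gives weights 2/3, 1/3 on V, W.
Q = (2/3)·(1, -6) + (1/3)·(6, -1) = (8/3, -13/3).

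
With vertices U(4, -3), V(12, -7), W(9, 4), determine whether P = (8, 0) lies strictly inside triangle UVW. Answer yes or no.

Barycentric coordinates of P: (23/76, 13/76, 10/19).
The three coordinates are positive, positive, positive; a point is interior exactly when all three are positive.

yes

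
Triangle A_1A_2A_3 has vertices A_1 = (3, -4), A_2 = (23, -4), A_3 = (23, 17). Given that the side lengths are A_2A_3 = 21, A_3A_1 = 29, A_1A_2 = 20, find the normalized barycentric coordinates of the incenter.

The incenter has barycentric coordinates proportional to the opposite side lengths: (21 : 29 : 20).
Normalizing by 21+29+20 = 70 gives (3/10, 29/70, 2/7).

(3/10, 29/70, 2/7)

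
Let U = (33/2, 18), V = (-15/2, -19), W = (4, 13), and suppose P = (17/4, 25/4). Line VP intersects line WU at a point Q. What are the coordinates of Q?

Barycentric coordinates of P with respect to UVW: (1/4, 1/4, 1/2).
On side WU the V-coordinate is zero; dropping P's V-weight 1/4 and renormalizing the remaining 1/2 : 1/4 gives weights 2/3, 1/3 on W, U.
Q = (2/3)·(4, 13) + (1/3)·(33/2, 18) = (49/6, 44/3).

(49/6, 44/3)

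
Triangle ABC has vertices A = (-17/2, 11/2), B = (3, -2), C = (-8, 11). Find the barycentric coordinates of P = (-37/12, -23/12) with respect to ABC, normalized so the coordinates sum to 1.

Signed area of the reference triangle: [ABC] = ½·((-17/2)·(-2−11) + 3·(11−(11/2)) + (-8)·(11/2−(-2))) = ½·(221/2 + 33/2 − 60) = 67/2.
[PBC] = ½·((-37/12)·(-2−11) + 3·(11−(-23/12)) + (-8)·(-23/12−(-2))) = ½·(481/12 + 155/4 − 2/3) = 469/12, so the A-coordinate is (469/12)/(67/2) = 7/6.
[APC] = ½·((-17/2)·(-23/12−11) + (-37/12)·(11−(11/2)) + (-8)·(11/2−(-23/12))) = ½·(2635/24 − 407/24 − 178/3) = 67/4, so the B-coordinate is 1/2.
[ABP] = ½·((-17/2)·(-2−(-23/12)) + 3·(-23/12−(11/2)) + (-37/12)·(11/2−(-2))) = ½·(17/24 − 89/4 − 185/8) = -67/3, so the C-coordinate is -2/3.
Check: 7/6 + 1/2 − 2/3 = 1.

(7/6, 1/2, -2/3)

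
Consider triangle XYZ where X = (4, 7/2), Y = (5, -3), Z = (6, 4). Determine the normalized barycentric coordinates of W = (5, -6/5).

(2/15, 11/15, 2/15)

Signed area of the reference triangle: [XYZ] = ½·(4·(-3−4) + 5·(4−(7/2)) + 6·(7/2−(-3))) = ½·(-28 + 5/2 + 39) = 27/4.
[WYZ] = ½·(5·(-3−4) + 5·(4−(-6/5)) + 6·(-6/5−(-3))) = ½·(-35 + 26 + 54/5) = 9/10, so the X-coordinate is (9/10)/(27/4) = 2/15.
[XWZ] = ½·(4·(-6/5−4) + 5·(4−(7/2)) + 6·(7/2−(-6/5))) = ½·(-104/5 + 5/2 + 141/5) = 99/20, so the Y-coordinate is 11/15.
[XYW] = ½·(4·(-3−(-6/5)) + 5·(-6/5−(7/2)) + 5·(7/2−(-3))) = ½·(-36/5 − 47/2 + 65/2) = 9/10, so the Z-coordinate is 2/15.
Check: 2/15 + 11/15 + 2/15 = 1.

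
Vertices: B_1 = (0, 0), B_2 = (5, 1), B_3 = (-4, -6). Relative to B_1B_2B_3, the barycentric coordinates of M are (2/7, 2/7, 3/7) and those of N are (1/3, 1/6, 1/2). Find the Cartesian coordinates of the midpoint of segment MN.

(-61/84, -215/84)

Barycentric coordinates of the midpoint are the average: (13/42, 19/84, 13/28).
Converting: (13/42)·B_1 + (19/84)·B_2 + (13/28)·B_3 = (-61/84, -215/84).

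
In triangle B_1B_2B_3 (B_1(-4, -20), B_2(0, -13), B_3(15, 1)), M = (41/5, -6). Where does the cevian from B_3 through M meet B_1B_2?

(-2, -33/2)

Barycentric coordinates of M with respect to B_1B_2B_3: (1/5, 1/5, 3/5).
On side B_1B_2 the B_3-coordinate is zero; dropping M's B_3-weight 3/5 and renormalizing the remaining 1/5 : 1/5 gives weights 1/2, 1/2 on B_1, B_2.
N = (1/2)·(-4, -20) + (1/2)·(0, -13) = (-2, -33/2).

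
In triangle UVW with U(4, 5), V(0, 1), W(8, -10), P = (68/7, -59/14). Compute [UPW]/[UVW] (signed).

[UVW] = ½·(4·(1−(-10)) + 0·(-10−5) + 8·(5−1)) = ½·(44 + 0 + 32) = 38.
[UPW] = ½·(4·(-59/14−(-10)) + (68/7)·(-10−5) + 8·(5−(-59/14))) = ½·(162/7 − 1020/7 + 516/7) = -171/7, so the ratio is (-171/7)/38 = -9/14.

-9/14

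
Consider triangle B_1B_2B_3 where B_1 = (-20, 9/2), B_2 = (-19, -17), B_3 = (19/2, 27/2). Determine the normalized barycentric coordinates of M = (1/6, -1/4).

(-1/6, 1/2, 2/3)

Signed area of the reference triangle: [B_1B_2B_3] = ½·((-20)·(-17−(27/2)) + (-19)·(27/2−(9/2)) + (19/2)·(9/2−(-17))) = ½·(610 − 171 + 817/4) = 2573/8.
[MB_2B_3] = ½·((1/6)·(-17−(27/2)) + (-19)·(27/2−(-1/4)) + (19/2)·(-1/4−(-17))) = ½·(-61/12 − 1045/4 + 1273/8) = -2573/48, so the B_1-coordinate is (-2573/48)/(2573/8) = -1/6.
[B_1MB_3] = ½·((-20)·(-1/4−(27/2)) + (1/6)·(27/2−(9/2)) + (19/2)·(9/2−(-1/4))) = ½·(275 + 3/2 + 361/8) = 2573/16, so the B_2-coordinate is 1/2.
[B_1B_2M] = ½·((-20)·(-17−(-1/4)) + (-19)·(-1/4−(9/2)) + (1/6)·(9/2−(-17))) = ½·(335 + 361/4 + 43/12) = 2573/12, so the B_3-coordinate is 2/3.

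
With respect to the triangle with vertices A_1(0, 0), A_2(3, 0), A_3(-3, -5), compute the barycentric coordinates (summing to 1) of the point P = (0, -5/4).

Signed area of the reference triangle: [A_1A_2A_3] = ½·(0·(0−(-5)) + 3·(-5−0) + (-3)·(0−0)) = ½·(0 − 15 + 0) = -15/2.
[PA_2A_3] = ½·(0·(0−(-5)) + 3·(-5−(-5/4)) + (-3)·(-5/4−0)) = ½·(0 − 45/4 + 15/4) = -15/4, so the A_1-coordinate is (-15/4)/(-15/2) = 1/2.
[A_1PA_3] = ½·(0·(-5/4−(-5)) + 0·(-5−0) + (-3)·(0−(-5/4))) = ½·(0 + 0 − 15/4) = -15/8, so the A_2-coordinate is 1/4.
[A_1A_2P] = ½·(0·(0−(-5/4)) + 3·(-5/4−0) + 0·(0−0)) = ½·(0 − 15/4 + 0) = -15/8, so the A_3-coordinate is 1/4.

(1/2, 1/4, 1/4)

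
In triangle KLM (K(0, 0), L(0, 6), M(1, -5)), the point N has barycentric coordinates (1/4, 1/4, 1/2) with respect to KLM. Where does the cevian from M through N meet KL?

Line MN meets KL where the M-coordinate vanishes; zeroing N's M-weight and renormalizing leaves K, L-weights 1/4 : 1/4 → (1/2, 1/2).
So J = (1/2)·K + (1/2)·L = (0, 3).

(0, 3)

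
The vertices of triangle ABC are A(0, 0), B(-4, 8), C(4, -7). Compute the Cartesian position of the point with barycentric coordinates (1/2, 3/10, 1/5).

P = (1/2)·A + (3/10)·B + (1/5)·C.
x-coordinate: (1/2)·0 + (3/10)·(-4) + (1/5)·4 = -2/5.
y-coordinate: (1/2)·0 + (3/10)·8 + (1/5)·(-7) = 1.

(-2/5, 1)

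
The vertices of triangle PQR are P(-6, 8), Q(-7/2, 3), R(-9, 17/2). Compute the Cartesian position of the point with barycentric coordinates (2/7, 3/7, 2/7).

(-81/14, 6)

S = (2/7)·P + (3/7)·Q + (2/7)·R.
x-coordinate: (2/7)·(-6) + (3/7)·(-7/2) + (2/7)·(-9) = -81/14.
y-coordinate: (2/7)·8 + (3/7)·3 + (2/7)·(17/2) = 6.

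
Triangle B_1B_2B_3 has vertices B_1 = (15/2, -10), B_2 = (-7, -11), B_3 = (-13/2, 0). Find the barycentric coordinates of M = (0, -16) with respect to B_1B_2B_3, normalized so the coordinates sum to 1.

Signed area of the reference triangle: [B_1B_2B_3] = ½·((15/2)·(-11−0) + (-7)·(0−(-10)) + (-13/2)·(-10−(-11))) = ½·(-165/2 − 70 − 13/2) = -159/2.
[MB_2B_3] = ½·(0·(-11−0) + (-7)·(0−(-16)) + (-13/2)·(-16−(-11))) = ½·(0 − 112 + 65/2) = -159/4, so the B_1-coordinate is (-159/4)/(-159/2) = 1/2.
[B_1MB_3] = ½·((15/2)·(-16−0) + 0·(0−(-10)) + (-13/2)·(-10−(-16))) = ½·(-120 + 0 − 39) = -159/2, so the B_2-coordinate is 1.
[B_1B_2M] = ½·((15/2)·(-11−(-16)) + (-7)·(-16−(-10)) + 0·(-10−(-11))) = ½·(75/2 + 42 + 0) = 159/4, so the B_3-coordinate is -1/2.
Check: 1/2 + 1 − 1/2 = 1.

(1/2, 1, -1/2)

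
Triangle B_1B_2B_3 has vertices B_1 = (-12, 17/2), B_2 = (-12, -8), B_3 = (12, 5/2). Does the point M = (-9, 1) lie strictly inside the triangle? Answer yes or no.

Barycentric coordinates of M: (41/88, 9/22, 1/8).
The three coordinates are positive, positive, positive; a point is interior exactly when all three are positive.

yes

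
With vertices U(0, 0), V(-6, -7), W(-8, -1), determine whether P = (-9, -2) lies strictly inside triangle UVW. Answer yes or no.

no

Barycentric coordinates of P: (-4/25, 7/50, 51/50).
The three coordinates are negative, positive, positive; a point is interior exactly when all three are positive.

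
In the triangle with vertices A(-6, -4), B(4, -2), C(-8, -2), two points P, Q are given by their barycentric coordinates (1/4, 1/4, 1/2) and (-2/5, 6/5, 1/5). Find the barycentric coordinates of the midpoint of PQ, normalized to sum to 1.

Since both coordinate triples sum to 1, the midpoint's barycentrics are the componentwise average.
(1/4+-2/5)/2 = -3/40; similarly 29/40 and 7/20.

(-3/40, 29/40, 7/20)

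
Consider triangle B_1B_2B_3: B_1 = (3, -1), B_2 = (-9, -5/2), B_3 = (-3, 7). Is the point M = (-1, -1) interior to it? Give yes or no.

yes

Barycentric coordinates of M: (67/105, 32/105, 2/35).
The three coordinates are positive, positive, positive; a point is interior exactly when all three are positive.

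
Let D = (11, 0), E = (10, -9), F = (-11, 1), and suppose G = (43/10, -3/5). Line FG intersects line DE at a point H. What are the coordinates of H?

(76/7, -9/7)

Barycentric coordinates of G with respect to DEF: (3/5, 1/10, 3/10).
On side DE the F-coordinate is zero; dropping G's F-weight 3/10 and renormalizing the remaining 3/5 : 1/10 gives weights 6/7, 1/7 on D, E.
H = (6/7)·(11, 0) + (1/7)·(10, -9) = (76/7, -9/7).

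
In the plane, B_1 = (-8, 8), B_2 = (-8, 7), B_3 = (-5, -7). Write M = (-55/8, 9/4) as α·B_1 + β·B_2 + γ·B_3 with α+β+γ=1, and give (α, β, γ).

Signed area of the reference triangle: [B_1B_2B_3] = ½·((-8)·(7−(-7)) + (-8)·(-7−8) + (-5)·(8−7)) = ½·(-112 + 120 − 5) = 3/2.
[MB_2B_3] = ½·((-55/8)·(7−(-7)) + (-8)·(-7−(9/4)) + (-5)·(9/4−7)) = ½·(-385/4 + 74 + 95/4) = 3/4, so the B_1-coordinate is (3/4)/(3/2) = 1/2.
[B_1MB_3] = ½·((-8)·(9/4−(-7)) + (-55/8)·(-7−8) + (-5)·(8−(9/4))) = ½·(-74 + 825/8 − 115/4) = 3/16, so the B_2-coordinate is 1/8.
[B_1B_2M] = ½·((-8)·(7−(9/4)) + (-8)·(9/4−8) + (-55/8)·(8−7)) = ½·(-38 + 46 − 55/8) = 9/16, so the B_3-coordinate is 3/8.
Check: 1/2 + 1/8 + 3/8 = 1.

(1/2, 1/8, 3/8)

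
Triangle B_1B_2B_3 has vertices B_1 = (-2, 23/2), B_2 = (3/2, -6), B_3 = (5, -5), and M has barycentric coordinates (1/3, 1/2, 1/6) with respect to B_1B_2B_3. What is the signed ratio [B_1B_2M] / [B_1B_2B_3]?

The signed ratio [B_1B_2M]/[B_1B_2B_3] equals the barycentric coordinate of M at vertex B_3, which is 1/6.

1/6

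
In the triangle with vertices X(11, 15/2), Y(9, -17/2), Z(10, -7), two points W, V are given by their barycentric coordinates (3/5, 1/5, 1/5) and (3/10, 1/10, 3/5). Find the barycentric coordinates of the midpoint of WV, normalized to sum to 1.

(9/20, 3/20, 2/5)

Since both coordinate triples sum to 1, the midpoint's barycentrics are the componentwise average.
(3/5+3/10)/2 = 9/20; similarly 3/20 and 2/5.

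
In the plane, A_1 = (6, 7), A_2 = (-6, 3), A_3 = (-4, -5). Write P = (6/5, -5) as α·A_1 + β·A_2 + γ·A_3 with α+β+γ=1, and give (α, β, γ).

(2/5, -3/5, 6/5)

Signed area of the reference triangle: [A_1A_2A_3] = ½·(6·(3−(-5)) + (-6)·(-5−7) + (-4)·(7−3)) = ½·(48 + 72 − 16) = 52.
[PA_2A_3] = ½·((6/5)·(3−(-5)) + (-6)·(-5−(-5)) + (-4)·(-5−3)) = ½·(48/5 + 0 + 32) = 104/5, so the A_1-coordinate is (104/5)/52 = 2/5.
[A_1PA_3] = ½·(6·(-5−(-5)) + (6/5)·(-5−7) + (-4)·(7−(-5))) = ½·(0 − 72/5 − 48) = -156/5, so the A_2-coordinate is -3/5.
[A_1A_2P] = ½·(6·(3−(-5)) + (-6)·(-5−7) + (6/5)·(7−3)) = ½·(48 + 72 + 24/5) = 312/5, so the A_3-coordinate is 6/5.
Check: 2/5 − 3/5 + 6/5 = 1.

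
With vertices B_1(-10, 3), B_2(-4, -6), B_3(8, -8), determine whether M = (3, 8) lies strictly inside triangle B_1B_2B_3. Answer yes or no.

Barycentric coordinates of M: (91/48, -233/96, 49/32).
The three coordinates are positive, negative, positive; a point is interior exactly when all three are positive.

no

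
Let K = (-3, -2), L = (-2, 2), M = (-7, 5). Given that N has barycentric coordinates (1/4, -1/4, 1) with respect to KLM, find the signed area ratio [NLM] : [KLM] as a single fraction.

1/4

The signed ratio [NLM]/[KLM] equals the barycentric coordinate of N at vertex K, which is 1/4.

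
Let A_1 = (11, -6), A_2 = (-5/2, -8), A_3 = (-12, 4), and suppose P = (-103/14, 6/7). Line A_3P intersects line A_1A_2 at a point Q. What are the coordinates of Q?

(17/4, -7)

Barycentric coordinates of P with respect to A_1A_2A_3: (1/7, 1/7, 5/7).
On side A_1A_2 the A_3-coordinate is zero; dropping P's A_3-weight 5/7 and renormalizing the remaining 1/7 : 1/7 gives weights 1/2, 1/2 on A_1, A_2.
Q = (1/2)·(11, -6) + (1/2)·(-5/2, -8) = (17/4, -7).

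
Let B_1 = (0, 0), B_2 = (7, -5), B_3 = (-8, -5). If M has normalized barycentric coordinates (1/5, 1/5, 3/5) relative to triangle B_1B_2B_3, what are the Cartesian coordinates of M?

M = (1/5)·B_1 + (1/5)·B_2 + (3/5)·B_3.
x-coordinate: (1/5)·0 + (1/5)·7 + (3/5)·(-8) = -17/5.
y-coordinate: (1/5)·0 + (1/5)·(-5) + (3/5)·(-5) = -4.

(-17/5, -4)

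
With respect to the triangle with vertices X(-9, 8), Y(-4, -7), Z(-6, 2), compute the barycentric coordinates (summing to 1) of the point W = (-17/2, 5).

(11/10, 2/5, -1/2)

Signed area of the reference triangle: [XYZ] = ½·((-9)·(-7−2) + (-4)·(2−8) + (-6)·(8−(-7))) = ½·(81 + 24 − 90) = 15/2.
[WYZ] = ½·((-17/2)·(-7−2) + (-4)·(2−5) + (-6)·(5−(-7))) = ½·(153/2 + 12 − 72) = 33/4, so the X-coordinate is (33/4)/(15/2) = 11/10.
[XWZ] = ½·((-9)·(5−2) + (-17/2)·(2−8) + (-6)·(8−5)) = ½·(-27 + 51 − 18) = 3, so the Y-coordinate is 2/5.
[XYW] = ½·((-9)·(-7−5) + (-4)·(5−8) + (-17/2)·(8−(-7))) = ½·(108 + 12 − 255/2) = -15/4, so the Z-coordinate is -1/2.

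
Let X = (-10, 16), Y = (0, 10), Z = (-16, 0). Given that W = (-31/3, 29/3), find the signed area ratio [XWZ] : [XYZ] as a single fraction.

[XYZ] = ½·((-10)·(10−0) + 0·(0−16) + (-16)·(16−10)) = ½·(-100 + 0 − 96) = -98.
[XWZ] = ½·((-10)·(29/3−0) + (-31/3)·(0−16) + (-16)·(16−(29/3))) = ½·(-290/3 + 496/3 − 304/3) = -49/3, so the ratio is (-49/3)/(-98) = 1/6.

1/6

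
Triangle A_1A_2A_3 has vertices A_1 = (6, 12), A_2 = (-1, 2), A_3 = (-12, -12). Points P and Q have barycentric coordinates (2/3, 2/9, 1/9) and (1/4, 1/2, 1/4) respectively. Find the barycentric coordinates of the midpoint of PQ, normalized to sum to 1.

(11/24, 13/36, 13/72)

Since both coordinate triples sum to 1, the midpoint's barycentrics are the componentwise average.
(2/3+1/4)/2 = 11/24; similarly 13/36 and 13/72.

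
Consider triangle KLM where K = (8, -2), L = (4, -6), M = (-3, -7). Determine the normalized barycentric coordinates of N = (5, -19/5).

(3/5, 1/5, 1/5)

Signed area of the reference triangle: [KLM] = ½·(8·(-6−(-7)) + 4·(-7−(-2)) + (-3)·(-2−(-6))) = ½·(8 − 20 − 12) = -12.
[NLM] = ½·(5·(-6−(-7)) + 4·(-7−(-19/5)) + (-3)·(-19/5−(-6))) = ½·(5 − 64/5 − 33/5) = -36/5, so the K-coordinate is (-36/5)/(-12) = 3/5.
[KNM] = ½·(8·(-19/5−(-7)) + 5·(-7−(-2)) + (-3)·(-2−(-19/5))) = ½·(128/5 − 25 − 27/5) = -12/5, so the L-coordinate is 1/5.
[KLN] = ½·(8·(-6−(-19/5)) + 4·(-19/5−(-2)) + 5·(-2−(-6))) = ½·(-88/5 − 36/5 + 20) = -12/5, so the M-coordinate is 1/5.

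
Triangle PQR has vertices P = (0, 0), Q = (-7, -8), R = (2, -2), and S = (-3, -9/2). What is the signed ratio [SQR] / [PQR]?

1/4

[PQR] = ½·(0·(-8−(-2)) + (-7)·(-2−0) + 2·(0−(-8))) = ½·(0 + 14 + 16) = 15.
[SQR] = ½·((-3)·(-8−(-2)) + (-7)·(-2−(-9/2)) + 2·(-9/2−(-8))) = ½·(18 − 35/2 + 7) = 15/4, so the ratio is (15/4)/15 = 1/4.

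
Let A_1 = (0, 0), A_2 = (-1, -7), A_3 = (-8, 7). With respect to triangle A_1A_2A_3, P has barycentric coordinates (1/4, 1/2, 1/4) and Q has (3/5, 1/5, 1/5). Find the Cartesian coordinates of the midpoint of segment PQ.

Barycentric coordinates of the midpoint are the average: (17/40, 7/20, 9/40).
Converting: (17/40)·A_1 + (7/20)·A_2 + (9/40)·A_3 = (-43/20, -7/8).

(-43/20, -7/8)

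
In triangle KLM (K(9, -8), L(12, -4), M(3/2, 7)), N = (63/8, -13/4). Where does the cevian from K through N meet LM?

(27/4, 3/2)

Barycentric coordinates of N with respect to KLM: (1/2, 1/4, 1/4).
On side LM the K-coordinate is zero; dropping N's K-weight 1/2 and renormalizing the remaining 1/4 : 1/4 gives weights 1/2, 1/2 on L, M.
J = (1/2)·(12, -4) + (1/2)·(3/2, 7) = (27/4, 3/2).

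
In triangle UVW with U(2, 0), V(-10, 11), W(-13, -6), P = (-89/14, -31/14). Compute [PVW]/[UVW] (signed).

3/7

[UVW] = ½·(2·(11−(-6)) + (-10)·(-6−0) + (-13)·(0−11)) = ½·(34 + 60 + 143) = 237/2.
[PVW] = ½·((-89/14)·(11−(-6)) + (-10)·(-6−(-31/14)) + (-13)·(-31/14−11)) = ½·(-1513/14 + 265/7 + 2405/14) = 711/14, so the ratio is (711/14)/(237/2) = 3/7.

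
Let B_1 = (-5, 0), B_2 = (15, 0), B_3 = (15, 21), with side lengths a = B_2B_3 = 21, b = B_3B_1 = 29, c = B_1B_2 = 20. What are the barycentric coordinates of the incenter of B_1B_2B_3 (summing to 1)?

(3/10, 29/70, 2/7)

The incenter has barycentric coordinates proportional to the opposite side lengths: (21 : 29 : 20).
Normalizing by 21+29+20 = 70 gives (3/10, 29/70, 2/7).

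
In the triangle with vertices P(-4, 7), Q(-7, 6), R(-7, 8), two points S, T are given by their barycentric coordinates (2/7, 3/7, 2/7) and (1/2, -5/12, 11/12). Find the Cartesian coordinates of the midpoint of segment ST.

Barycentric coordinates of the midpoint are the average: (11/28, 1/168, 101/168).
Converting: (11/28)·P + (1/168)·Q + (101/168)·R = (-163/28, 319/42).

(-163/28, 319/42)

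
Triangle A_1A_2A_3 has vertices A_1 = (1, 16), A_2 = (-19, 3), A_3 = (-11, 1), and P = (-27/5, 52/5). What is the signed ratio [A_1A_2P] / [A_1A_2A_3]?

[A_1A_2A_3] = ½·(1·(3−1) + (-19)·(1−16) + (-11)·(16−3)) = ½·(2 + 285 − 143) = 72.
[A_1A_2P] = ½·(1·(3−(52/5)) + (-19)·(52/5−16) + (-27/5)·(16−3)) = ½·(-37/5 + 532/5 − 351/5) = 72/5, so the ratio is (72/5)/72 = 1/5.

1/5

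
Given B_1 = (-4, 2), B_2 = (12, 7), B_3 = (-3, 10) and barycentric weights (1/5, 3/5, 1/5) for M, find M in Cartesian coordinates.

M = (1/5)·B_1 + (3/5)·B_2 + (1/5)·B_3.
x-coordinate: (1/5)·(-4) + (3/5)·12 + (1/5)·(-3) = 29/5.
y-coordinate: (1/5)·2 + (3/5)·7 + (1/5)·10 = 33/5.

(29/5, 33/5)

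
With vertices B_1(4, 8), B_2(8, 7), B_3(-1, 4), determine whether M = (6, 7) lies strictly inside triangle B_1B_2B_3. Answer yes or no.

yes

Barycentric coordinates of M: (2/7, 13/21, 2/21).
The three coordinates are positive, positive, positive; a point is interior exactly when all three are positive.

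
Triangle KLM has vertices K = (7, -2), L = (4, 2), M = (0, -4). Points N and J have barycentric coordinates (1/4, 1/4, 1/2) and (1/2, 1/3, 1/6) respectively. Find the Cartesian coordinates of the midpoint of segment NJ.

Barycentric coordinates of the midpoint are the average: (3/8, 7/24, 1/3).
Converting: (3/8)·K + (7/24)·L + (1/3)·M = (91/24, -3/2).

(91/24, -3/2)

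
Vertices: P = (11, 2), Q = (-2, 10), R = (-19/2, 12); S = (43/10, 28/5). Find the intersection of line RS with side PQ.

(31/4, 4)

Barycentric coordinates of S with respect to PQR: (3/5, 1/5, 1/5).
On side PQ the R-coordinate is zero; dropping S's R-weight 1/5 and renormalizing the remaining 3/5 : 1/5 gives weights 3/4, 1/4 on P, Q.
T = (3/4)·(11, 2) + (1/4)·(-2, 10) = (31/4, 4).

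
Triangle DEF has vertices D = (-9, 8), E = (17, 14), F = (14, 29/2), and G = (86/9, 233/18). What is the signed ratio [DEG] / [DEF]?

5/9

[DEF] = ½·((-9)·(14−(29/2)) + 17·(29/2−8) + 14·(8−14)) = ½·(9/2 + 221/2 − 84) = 31/2.
[DEG] = ½·((-9)·(14−(233/18)) + 17·(233/18−8) + (86/9)·(8−14)) = ½·(-19/2 + 1513/18 − 172/3) = 155/18, so the ratio is (155/18)/(31/2) = 5/9.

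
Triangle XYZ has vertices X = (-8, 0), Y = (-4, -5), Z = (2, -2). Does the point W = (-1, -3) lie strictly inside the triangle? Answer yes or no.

yes

Barycentric coordinates of W: (1/14, 8/21, 23/42).
The three coordinates are positive, positive, positive; a point is interior exactly when all three are positive.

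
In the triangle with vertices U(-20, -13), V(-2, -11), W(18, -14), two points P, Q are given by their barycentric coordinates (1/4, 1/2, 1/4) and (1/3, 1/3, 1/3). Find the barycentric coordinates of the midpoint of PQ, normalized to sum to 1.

Since both coordinate triples sum to 1, the midpoint's barycentrics are the componentwise average.
(1/4+1/3)/2 = 7/24; similarly 5/12 and 7/24.

(7/24, 5/12, 7/24)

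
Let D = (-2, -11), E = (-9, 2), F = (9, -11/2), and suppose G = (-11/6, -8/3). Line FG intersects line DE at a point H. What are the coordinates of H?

(-29/4, -5/4)

Barycentric coordinates of G with respect to DEF: (1/6, 1/2, 1/3).
On side DE the F-coordinate is zero; dropping G's F-weight 1/3 and renormalizing the remaining 1/6 : 1/2 gives weights 1/4, 3/4 on D, E.
H = (1/4)·(-2, -11) + (3/4)·(-9, 2) = (-29/4, -5/4).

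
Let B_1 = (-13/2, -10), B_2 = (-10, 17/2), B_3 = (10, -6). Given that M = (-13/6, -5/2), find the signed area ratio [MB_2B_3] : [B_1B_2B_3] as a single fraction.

[B_1B_2B_3] = ½·((-13/2)·(17/2−(-6)) + (-10)·(-6−(-10)) + 10·(-10−(17/2))) = ½·(-377/4 − 40 − 185) = -1277/8.
[MB_2B_3] = ½·((-13/6)·(17/2−(-6)) + (-10)·(-6−(-5/2)) + 10·(-5/2−(17/2))) = ½·(-377/12 + 35 − 110) = -1277/24, so the ratio is (-1277/24)/(-1277/8) = 1/3.

1/3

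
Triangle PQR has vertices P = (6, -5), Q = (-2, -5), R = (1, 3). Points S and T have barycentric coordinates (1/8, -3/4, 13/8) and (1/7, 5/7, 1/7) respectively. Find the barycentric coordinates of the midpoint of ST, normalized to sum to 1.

(15/112, -1/56, 99/112)

Since both coordinate triples sum to 1, the midpoint's barycentrics are the componentwise average.
(1/8+1/7)/2 = 15/112; similarly -1/56 and 99/112.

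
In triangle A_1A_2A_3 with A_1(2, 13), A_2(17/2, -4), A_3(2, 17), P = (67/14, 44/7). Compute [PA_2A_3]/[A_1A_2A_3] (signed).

3/7

[A_1A_2A_3] = ½·(2·(-4−17) + (17/2)·(17−13) + 2·(13−(-4))) = ½·(-42 + 34 + 34) = 13.
[PA_2A_3] = ½·((67/14)·(-4−17) + (17/2)·(17−(44/7)) + 2·(44/7−(-4))) = ½·(-201/2 + 1275/14 + 144/7) = 39/7, so the ratio is (39/7)/13 = 3/7.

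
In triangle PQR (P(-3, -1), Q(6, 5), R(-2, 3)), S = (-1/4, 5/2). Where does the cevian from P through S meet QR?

(2/3, 11/3)

Barycentric coordinates of S with respect to PQR: (1/4, 1/4, 1/2).
On side QR the P-coordinate is zero; dropping S's P-weight 1/4 and renormalizing the remaining 1/4 : 1/2 gives weights 1/3, 2/3 on Q, R.
T = (1/3)·(6, 5) + (2/3)·(-2, 3) = (2/3, 11/3).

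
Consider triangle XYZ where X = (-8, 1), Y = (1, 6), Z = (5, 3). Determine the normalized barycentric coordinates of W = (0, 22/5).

Signed area of the reference triangle: [XYZ] = ½·((-8)·(6−3) + 1·(3−1) + 5·(1−6)) = ½·(-24 + 2 − 25) = -47/2.
[WYZ] = ½·(0·(6−3) + 1·(3−(22/5)) + 5·(22/5−6)) = ½·(0 − 7/5 − 8) = -47/10, so the X-coordinate is (-47/10)/(-47/2) = 1/5.
[XWZ] = ½·((-8)·(22/5−3) + 0·(3−1) + 5·(1−(22/5))) = ½·(-56/5 + 0 − 17) = -141/10, so the Y-coordinate is 3/5.
[XYW] = ½·((-8)·(6−(22/5)) + 1·(22/5−1) + 0·(1−6)) = ½·(-64/5 + 17/5 + 0) = -47/10, so the Z-coordinate is 1/5.

(1/5, 3/5, 1/5)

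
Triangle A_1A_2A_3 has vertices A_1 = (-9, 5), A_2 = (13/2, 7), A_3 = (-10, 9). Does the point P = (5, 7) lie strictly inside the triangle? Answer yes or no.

Barycentric coordinates of P: (3/64, 29/32, 3/64).
The three coordinates are positive, positive, positive; a point is interior exactly when all three are positive.

yes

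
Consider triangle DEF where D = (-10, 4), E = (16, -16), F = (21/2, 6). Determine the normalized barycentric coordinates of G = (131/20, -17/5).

Signed area of the reference triangle: [DEF] = ½·((-10)·(-16−6) + 16·(6−4) + (21/2)·(4−(-16))) = ½·(220 + 32 + 210) = 231.
[GEF] = ½·((131/20)·(-16−6) + 16·(6−(-17/5)) + (21/2)·(-17/5−(-16))) = ½·(-1441/10 + 752/5 + 1323/10) = 693/10, so the D-coordinate is (693/10)/231 = 3/10.
[DGF] = ½·((-10)·(-17/5−6) + (131/20)·(6−4) + (21/2)·(4−(-17/5))) = ½·(94 + 131/10 + 777/10) = 462/5, so the E-coordinate is 2/5.
[DEG] = ½·((-10)·(-16−(-17/5)) + 16·(-17/5−4) + (131/20)·(4−(-16))) = ½·(126 − 592/5 + 131) = 693/10, so the F-coordinate is 3/10.
Check: 3/10 + 2/5 + 3/10 = 1.

(3/10, 2/5, 3/10)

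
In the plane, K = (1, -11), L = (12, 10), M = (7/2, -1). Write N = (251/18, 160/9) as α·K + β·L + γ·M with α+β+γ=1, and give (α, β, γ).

(-7/9, 1, 7/9)

Signed area of the reference triangle: [KLM] = ½·(1·(10−(-1)) + 12·(-1−(-11)) + (7/2)·(-11−10)) = ½·(11 + 120 − 147/2) = 115/4.
[NLM] = ½·((251/18)·(10−(-1)) + 12·(-1−(160/9)) + (7/2)·(160/9−10)) = ½·(2761/18 − 676/3 + 245/9) = -805/36, so the K-coordinate is (-805/36)/(115/4) = -7/9.
[KNM] = ½·(1·(160/9−(-1)) + (251/18)·(-1−(-11)) + (7/2)·(-11−(160/9))) = ½·(169/9 + 1255/9 − 1813/18) = 115/4, so the L-coordinate is 1.
[KLN] = ½·(1·(10−(160/9)) + 12·(160/9−(-11)) + (251/18)·(-11−10)) = ½·(-70/9 + 1036/3 − 1757/6) = 805/36, so the M-coordinate is 7/9.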